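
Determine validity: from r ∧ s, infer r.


This matches the form of conjunction elimination: the conclusion follows in every model of the premises.

Valid.


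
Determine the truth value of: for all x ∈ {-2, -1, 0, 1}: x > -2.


Evaluate the predicate on each element: -2:F, -1:T, 0:T, 1:T.
Counterexample x = -2 fails the predicate.

F


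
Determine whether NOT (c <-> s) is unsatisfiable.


Truth table over {c, s}:
c | s | φ
---------
F | F | F
T | F | T
F | T | T
T | T | F
Satisfying assignment at row 2: c=T, s=F gives T.

No, it is not a contradiction.


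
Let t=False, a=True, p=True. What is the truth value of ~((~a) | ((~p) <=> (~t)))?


Substitute t=False, a=True, p=True:
~a = False
~p = False
~t = True
(~p) <=> (~t) = False <=> True = False
(~a) | ((~p) <=> (~t)) = False | False = False
~((~a) | ((~p) <=> (~t))) = True

True


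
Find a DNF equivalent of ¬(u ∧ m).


Step 1: Apply De Morgan: ¬(u ∧ m) = ¬u ∨ ¬m.

(¬u) ∨ (¬m)


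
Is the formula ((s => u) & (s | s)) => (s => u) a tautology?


Build the truth table over {s, u}:
s | u | φ
---------
False | False | True
True | False | True
False | True | True
True | True | True
Every row evaluates to true.

Yes, it is a tautology.


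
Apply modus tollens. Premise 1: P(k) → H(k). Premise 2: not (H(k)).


Modus tollens: from (P → Q) and ¬Q, infer ¬P.
Q = 'H(k)' is denied; since P → Q, P must also fail.

Not (P(k)).


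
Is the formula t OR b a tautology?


Build the truth table over {b, t}:
b | t | φ
---------
F | F | F
T | F | T
F | T | T
T | T | T
Counterexample at row 1: with b=F, t=F, the formula is F.

No, it is not a tautology.


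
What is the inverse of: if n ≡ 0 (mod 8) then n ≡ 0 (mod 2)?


The inverse of (P → Q) is (¬P → ¬Q). It is equivalent to the converse, not to the original.
Here P = 'n ≡ 0 (mod 8)' and Q = 'n ≡ 0 (mod 2)'.

If not (n ≡ 0 (mod 8)), then not (n ≡ 0 (mod 2)).


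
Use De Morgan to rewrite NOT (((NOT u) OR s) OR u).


De Morgan: the negation of a disjunction is the conjunction of the negations.
Distribute NOT across OR, flipping it to AND, and negate each literal.

(u AND (NOT s)) AND (NOT u)


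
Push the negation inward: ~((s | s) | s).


De Morgan: the negation of a disjunction is the conjunction of the negations.
Distribute ~ across |, flipping it to &, and negate each literal.

((~s) & (~s)) & (~s)


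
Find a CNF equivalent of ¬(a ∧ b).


Step 1: Apply De Morgan: ¬(a ∧ b) = ¬a ∨ ¬b.

(¬a) ∨ (¬b)


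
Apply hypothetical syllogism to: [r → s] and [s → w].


Hypothetical syllogism: from (P → Q) and (Q → R), infer (P → R).
Chain the two implications through the shared middle term 's'.

r → w


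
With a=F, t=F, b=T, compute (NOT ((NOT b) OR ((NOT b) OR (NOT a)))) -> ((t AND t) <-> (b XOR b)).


Substitute a=F, t=F, b=T:
NOT b = F
NOT b = F
NOT a = T
(NOT b) OR (NOT a) = F OR T = T
(NOT b) OR ((NOT b) OR (NOT a)) = F OR T = T
NOT ((NOT b) OR ((NOT b) OR (NOT a))) = F
t AND t = F AND F = F
b XOR b = T XOR T = F
(t AND t) <-> (b XOR b) = F <-> F = T
(NOT ((NOT b) OR ((NOT b) OR (NOT a)))) -> ((t AND t) <-> (b XOR b)) = F -> T = T

T


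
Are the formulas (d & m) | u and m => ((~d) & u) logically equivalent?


Compare truth tables:
d | m | u | φ | ψ
-----------------
False | False | False | False | True
True | False | False | False | True
False | True | False | False | False
True | True | False | True | False
False | False | True | True | True
True | False | True | True | True
False | True | True | True | True
True | True | True | True | False
They differ at row 1 (d=False, m=False, u=False): φ=False but ψ=True.

No, they are not logically equivalent.


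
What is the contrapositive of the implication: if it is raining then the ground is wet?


The contrapositive of (P → Q) is (¬Q → ¬P); it is logically equivalent to the original.
Here P = 'it is raining' and Q = 'the ground is wet'.

If not (the ground is wet), then not (it is raining).


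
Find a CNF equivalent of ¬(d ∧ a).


Step 1: Apply De Morgan: ¬(d ∧ a) = ¬d ∨ ¬a.

(¬d) ∨ (¬a)


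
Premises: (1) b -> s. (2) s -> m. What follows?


Hypothetical syllogism: from (P → Q) and (Q → R), infer (P → R).
Chain the two implications through the shared middle term 's'.

b -> m


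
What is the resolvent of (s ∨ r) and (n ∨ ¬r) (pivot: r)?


The clauses contain complementary literals r and ¬r.
Resolution eliminates this pair and disjoins the remaining literals (merging duplicates).

(s ∨ n)


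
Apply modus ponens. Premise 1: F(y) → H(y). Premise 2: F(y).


Modus ponens: from (P → Q) and P, infer Q.
P = 'F(y)' is asserted, and P → Q holds, so Q follows.

H(y).


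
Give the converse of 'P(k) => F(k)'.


The converse of (P → Q) is (Q → P). It is not in general equivalent to the original.
Here P = 'P(k)' and Q = 'F(k)'.

If F(k), then P(k).


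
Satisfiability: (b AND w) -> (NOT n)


Search for a satisfying assignment over {b, n, w}.
Try b=F, n=F, w=F: the formula evaluates to T.
A satisfying assignment exists.

Satisfiable.


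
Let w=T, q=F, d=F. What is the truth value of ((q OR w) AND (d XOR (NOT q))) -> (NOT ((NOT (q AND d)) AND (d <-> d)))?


Substitute w=T, q=F, d=F:
q OR w = F OR T = T
NOT q = T
d XOR (NOT q) = F XOR T = T
(q OR w) AND (d XOR (NOT q)) = T AND T = T
q AND d = F AND F = F
NOT (q AND d) = T
d <-> d = F <-> F = T
(NOT (q AND d)) AND (d <-> d) = T AND T = T
NOT ((NOT (q AND d)) AND (d <-> d)) = F
((q OR w) AND (d XOR (NOT q))) -> (NOT ((NOT (q AND d)) AND (d <-> d))) = T -> F = F

F


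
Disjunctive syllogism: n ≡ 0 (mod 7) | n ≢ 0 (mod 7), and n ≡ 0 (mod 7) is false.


Disjunctive syllogism: from (P ∨ Q) and ¬P, infer Q.
One disjunct, 'n ≡ 0 (mod 7)', is ruled out; the other must hold.

n ≢ 0 (mod 7)


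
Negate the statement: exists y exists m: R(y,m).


Negation flips each quantifier (∀↔∃) and negates the inner predicate.
¬(exists y exists m: φ) = forall y forall m: ¬φ.

forall y forall m: ~(R(y,m))


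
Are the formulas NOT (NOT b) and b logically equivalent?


Compare truth tables:
b | φ | ψ
---------
F | F | F
T | T | T
The columns φ and ψ agree on every row.

Yes, they are logically equivalent.


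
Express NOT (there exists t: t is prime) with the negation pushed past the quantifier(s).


¬(for all x: φ) = there exists x: ¬φ, and ¬(there exists x: φ) = for all x: ¬φ.
Apply to the existential statement.

for all t: NOT(t is prime)


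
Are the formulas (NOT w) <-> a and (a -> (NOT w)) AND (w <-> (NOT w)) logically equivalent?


Compare truth tables:
a | w | φ | ψ
-------------
F | F | F | F
T | F | T | F
F | T | T | F
T | T | F | F
They differ at row 2 (a=T, w=F): φ=T but ψ=F.

No, they are not logically equivalent.


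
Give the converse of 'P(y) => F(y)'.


The converse of (P → Q) is (Q → P). It is not in general equivalent to the original.
Here P = 'P(y)' and Q = 'F(y)'.

If F(y), then P(y).


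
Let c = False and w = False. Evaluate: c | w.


Disjunction is false only when both operands are false.
Substitute: c=False, w=False.
False | False evaluates to False.

False


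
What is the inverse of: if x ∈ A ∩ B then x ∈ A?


The inverse of (P → Q) is (¬P → ¬Q). It is equivalent to the converse, not to the original.
Here P = 'x ∈ A ∩ B' and Q = 'x ∈ A'.

If not (x ∈ A ∩ B), then not (x ∈ A).


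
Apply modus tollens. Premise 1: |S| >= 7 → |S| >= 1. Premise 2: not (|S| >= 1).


Modus tollens: from (P → Q) and ¬Q, infer ¬P.
Q = '|S| >= 1' is denied; since P → Q, P must also fail.

Not (|S| >= 7).


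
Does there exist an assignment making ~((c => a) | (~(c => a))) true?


Check all 4 assignments over {a, c}:
a | c | φ
---------
False | False | False
True | False | False
False | True | False
True | True | False
No assignment makes the formula true.

Unsatisfiable.


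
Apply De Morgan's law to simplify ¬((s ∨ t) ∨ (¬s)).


De Morgan: the negation of a disjunction is the conjunction of the negations.
Distribute ¬ across ∨, flipping it to ∧, and negate each literal.

((¬s) ∧ (¬t)) ∧ s


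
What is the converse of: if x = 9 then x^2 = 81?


The converse of (P → Q) is (Q → P). It is not in general equivalent to the original.
Here P = 'x = 9' and Q = 'x^2 = 81'.

If x^2 = 81, then x = 9.


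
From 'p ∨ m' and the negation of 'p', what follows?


Disjunctive syllogism: from (P ∨ Q) and ¬P, infer Q.
One disjunct, 'p', is ruled out; the other must hold.

m


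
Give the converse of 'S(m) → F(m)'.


The converse of (P → Q) is (Q → P). It is not in general equivalent to the original.
Here P = 'S(m)' and Q = 'F(m)'.

If F(m), then S(m).


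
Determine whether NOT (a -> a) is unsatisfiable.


Truth table over {a}:
a | φ
-----
F | F
T | F
Every row is false.

Yes, it is a contradiction.


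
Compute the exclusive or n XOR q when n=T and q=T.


Exclusive or is true when exactly one operand is true.
Substitute: n=T, q=T.
T XOR T evaluates to F.

F


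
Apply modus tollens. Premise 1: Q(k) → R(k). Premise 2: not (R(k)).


Modus tollens: from (P → Q) and ¬Q, infer ¬P.
Q = 'R(k)' is denied; since P → Q, P must also fail.

Not (Q(k)).


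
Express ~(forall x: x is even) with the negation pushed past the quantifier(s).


¬(forall x: φ) = exists x: ¬φ, and ¬(exists x: φ) = forall x: ¬φ.
Apply to the universal statement.

exists x: ~(x is even)


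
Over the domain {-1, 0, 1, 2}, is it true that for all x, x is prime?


Evaluate the predicate on each element: -1:F, 0:F, 1:F, 2:T.
Counterexample x = -1 fails the predicate.

F


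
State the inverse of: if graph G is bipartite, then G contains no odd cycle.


The inverse of (P → Q) is (¬P → ¬Q). It is equivalent to the converse, not to the original.
Here P = 'graph G is bipartite' and Q = 'G contains no odd cycle'.

If not (graph G is bipartite), then not (G contains no odd cycle).


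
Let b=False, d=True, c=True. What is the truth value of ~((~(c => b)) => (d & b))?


Substitute b=False, d=True, c=True:
c => b = True => False = False
~(c => b) = True
d & b = True & False = False
(~(c => b)) => (d & b) = True => False = False
~((~(c => b)) => (d & b)) = True

True


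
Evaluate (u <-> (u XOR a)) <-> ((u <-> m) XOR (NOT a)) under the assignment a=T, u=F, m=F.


Substitute a=T, u=F, m=F:
u XOR a = F XOR T = T
u <-> (u XOR a) = F <-> T = F
u <-> m = F <-> F = T
NOT a = F
(u <-> m) XOR (NOT a) = T XOR F = T
(u <-> (u XOR a)) <-> ((u <-> m) XOR (NOT a)) = F <-> T = F

F


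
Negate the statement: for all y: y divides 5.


¬(for all x: φ) = there exists x: ¬φ, and ¬(there exists x: φ) = for all x: ¬φ.
Apply to the universal statement.

there exists y: NOT(y divides 5)


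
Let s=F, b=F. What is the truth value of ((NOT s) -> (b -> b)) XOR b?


Substitute s=F, b=F:
NOT s = T
b -> b = F -> F = T
(NOT s) -> (b -> b) = T -> T = T
((NOT s) -> (b -> b)) XOR b = T XOR F = T

T


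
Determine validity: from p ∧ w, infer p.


This matches the form of conjunction elimination: the conclusion follows in every model of the premises.

Valid.


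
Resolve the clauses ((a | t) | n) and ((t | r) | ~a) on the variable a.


The clauses contain complementary literals a and ~a.
Resolution eliminates this pair and disjoins the remaining literals (merging duplicates).

((t | n) | r)


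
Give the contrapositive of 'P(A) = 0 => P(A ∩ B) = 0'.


The contrapositive of (P → Q) is (¬Q → ¬P); it is logically equivalent to the original.
Here P = 'P(A) = 0' and Q = 'P(A ∩ B) = 0'.

If not (P(A ∩ B) = 0), then not (P(A) = 0).


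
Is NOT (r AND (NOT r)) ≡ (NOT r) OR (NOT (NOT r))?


Compare truth tables:
r | φ | ψ
---------
F | T | T
T | T | T
The columns φ and ψ agree on every row.

Yes, they are logically equivalent.


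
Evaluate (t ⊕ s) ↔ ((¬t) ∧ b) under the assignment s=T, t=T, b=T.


Substitute s=T, t=T, b=T:
t ⊕ s = T ⊕ T = F
¬t = F
(¬t) ∧ b = F ∧ T = F
(t ⊕ s) ↔ ((¬t) ∧ b) = F ↔ F = T

T


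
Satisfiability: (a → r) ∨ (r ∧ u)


Search for a satisfying assignment over {a, r, u}.
Try a=F, r=F, u=F: the formula evaluates to T.
A satisfying assignment exists.

Satisfiable.


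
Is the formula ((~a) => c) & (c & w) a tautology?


Build the truth table over {a, c, w}:
a | c | w | φ
-------------
False | False | False | False
True | False | False | False
False | True | False | False
True | True | False | False
False | False | True | False
True | False | True | False
False | True | True | True
True | True | True | True
Counterexample at row 1: with a=False, c=False, w=False, the formula is False.

No, it is not a tautology.


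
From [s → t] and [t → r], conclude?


Hypothetical syllogism: from (P → Q) and (Q → R), infer (P → R).
Chain the two implications through the shared middle term 't'.

s → r


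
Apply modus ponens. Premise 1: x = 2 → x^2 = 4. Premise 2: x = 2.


Modus ponens: from (P → Q) and P, infer Q.
P = 'x = 2' is asserted, and P → Q holds, so Q follows.

x^2 = 4.


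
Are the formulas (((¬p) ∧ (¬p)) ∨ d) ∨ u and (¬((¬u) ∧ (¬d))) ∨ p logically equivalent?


Compare truth tables:
d | p | u | φ | ψ
-----------------
F | F | F | T | F
T | F | F | T | T
F | T | F | F | T
T | T | F | T | T
F | F | T | T | T
T | F | T | T | T
F | T | T | T | T
T | T | T | T | T
They differ at row 1 (d=F, p=F, u=F): φ=T but ψ=F.

No, they are not logically equivalent.


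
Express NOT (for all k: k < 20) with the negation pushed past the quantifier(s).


¬(for all x: φ) = there exists x: ¬φ, and ¬(there exists x: φ) = for all x: ¬φ.
Apply to the universal statement.

there exists k: NOT(k < 20)


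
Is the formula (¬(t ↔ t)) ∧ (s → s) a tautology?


Build the truth table over {s, t}:
s | t | φ
---------
F | F | F
T | F | F
F | T | F
T | T | F
Counterexample at row 1: with s=F, t=F, the formula is F.

No, it is not a tautology.


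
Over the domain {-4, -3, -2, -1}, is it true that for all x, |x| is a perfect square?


Evaluate the predicate on each element: -4:T, -3:F, -2:F, -1:T.
Counterexample x = -3 fails the predicate.

F


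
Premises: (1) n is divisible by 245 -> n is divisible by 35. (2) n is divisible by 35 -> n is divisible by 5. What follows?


Hypothetical syllogism: from (P → Q) and (Q → R), infer (P → R).
Chain the two implications through the shared middle term 'n is divisible by 35'.

n is divisible by 245 -> n is divisible by 5


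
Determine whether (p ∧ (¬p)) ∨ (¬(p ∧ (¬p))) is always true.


Build the truth table over {p}:
p | φ
-----
F | T
T | T
Every row evaluates to true.

Yes, it is a tautology.


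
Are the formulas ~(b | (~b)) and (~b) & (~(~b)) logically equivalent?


Compare truth tables:
b | φ | ψ
---------
False | False | False
True | False | False
The columns φ and ψ agree on every row.

Yes, they are logically equivalent.


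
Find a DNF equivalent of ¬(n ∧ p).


Step 1: Apply De Morgan: ¬(n ∧ p) = ¬n ∨ ¬p.

(¬n) ∨ (¬p)


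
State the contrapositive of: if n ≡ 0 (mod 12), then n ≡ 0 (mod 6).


The contrapositive of (P → Q) is (¬Q → ¬P); it is logically equivalent to the original.
Here P = 'n ≡ 0 (mod 12)' and Q = 'n ≡ 0 (mod 6)'.

If not (n ≡ 0 (mod 6)), then not (n ≡ 0 (mod 12)).


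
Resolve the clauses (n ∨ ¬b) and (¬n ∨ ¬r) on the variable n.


The clauses contain complementary literals n and ¬n.
Resolution eliminates this pair and disjoins the remaining literals (merging duplicates).

(¬b ∨ ¬r)


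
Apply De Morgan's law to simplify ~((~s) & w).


De Morgan: the negation of a conjunction is the disjunction of the negations.
Distribute ~ across &, flipping it to |, and negate each literal.

s | (~w)


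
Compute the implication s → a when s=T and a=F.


Implication is false only when antecedent is true and consequent is false.
Substitute: s=T, a=F.
T → F evaluates to F.

F


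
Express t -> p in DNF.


Step 1: Rewrite t → p as ¬t ∨ p.

(NOT t) OR p


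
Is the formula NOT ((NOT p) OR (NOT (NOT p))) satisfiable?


Check all 2 assignments over {p}:
p | φ
-----
F | F
T | F
No assignment makes the formula true.

Unsatisfiable.


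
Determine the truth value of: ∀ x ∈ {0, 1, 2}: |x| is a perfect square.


Evaluate the predicate on each element: 0:T, 1:T, 2:F.
Counterexample x = 2 fails the predicate.

F


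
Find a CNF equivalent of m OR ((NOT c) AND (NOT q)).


Step 1: Distribute ∨ over ∧: m ∨ ((¬c) ∧ (¬q)) = (m ∨ (¬c)) ∧ (m ∨ (¬q)).

(m OR (NOT c)) AND (m OR (NOT q))


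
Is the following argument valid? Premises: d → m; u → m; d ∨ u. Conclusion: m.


This matches the form of proof by cases: the conclusion follows in every model of the premises.

Valid.


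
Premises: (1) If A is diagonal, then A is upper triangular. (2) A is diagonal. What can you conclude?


Modus ponens: from (P → Q) and P, infer Q.
P = 'A is diagonal' is asserted, and P → Q holds, so Q follows.

A is upper triangular.


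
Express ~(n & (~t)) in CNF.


Step 1: Apply De Morgan: ¬(n ∧ (¬t)) = ¬n ∨ ¬(¬t).
Step 2: Eliminate any double negations (¬¬X = X).

(~n) | t


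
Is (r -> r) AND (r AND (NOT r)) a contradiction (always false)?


Truth table over {r}:
r | φ
-----
F | F
T | F
Every row is false.

Yes, it is a contradiction.


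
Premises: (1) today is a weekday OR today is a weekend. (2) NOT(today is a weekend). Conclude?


Disjunctive syllogism: from (P ∨ Q) and ¬P, infer Q.
One disjunct, 'today is a weekend', is ruled out; the other must hold.

today is a weekday


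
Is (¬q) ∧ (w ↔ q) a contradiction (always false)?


Truth table over {q, w}:
q | w | φ
---------
F | F | T
T | F | F
F | T | F
T | T | F
Satisfying assignment at row 1: q=F, w=F gives T.

No, it is not a contradiction.


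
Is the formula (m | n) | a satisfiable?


Search for a satisfying assignment over {a, m, n}.
Try a=True, m=False, n=False: the formula evaluates to True.
A satisfying assignment exists.

Satisfiable.


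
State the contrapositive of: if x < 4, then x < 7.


The contrapositive of (P → Q) is (¬Q → ¬P); it is logically equivalent to the original.
Here P = 'x < 4' and Q = 'x < 7'.

If not (x < 7), then not (x < 4).


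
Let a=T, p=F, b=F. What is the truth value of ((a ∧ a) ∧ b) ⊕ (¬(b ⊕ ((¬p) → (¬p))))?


Substitute a=T, p=F, b=F:
a ∧ a = T ∧ T = T
(a ∧ a) ∧ b = T ∧ F = F
¬p = T
¬p = T
(¬p) → (¬p) = T → T = T
b ⊕ ((¬p) → (¬p)) = F ⊕ T = T
¬(b ⊕ ((¬p) → (¬p))) = F
((a ∧ a) ∧ b) ⊕ (¬(b ⊕ ((¬p) → (¬p)))) = F ⊕ F = F

F


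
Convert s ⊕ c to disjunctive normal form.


Step 1: s ⊕ c is true exactly when they disagree: (s ∧ ¬c) ∨ (¬s ∧ c).

(s ∧ (¬c)) ∨ ((¬s) ∧ c)


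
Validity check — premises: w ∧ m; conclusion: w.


This matches the form of conjunction elimination: the conclusion follows in every model of the premises.

Valid.


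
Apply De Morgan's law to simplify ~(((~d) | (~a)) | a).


De Morgan: the negation of a disjunction is the conjunction of the negations.
Distribute ~ across |, flipping it to &, and negate each literal.

(d & a) & (~a)


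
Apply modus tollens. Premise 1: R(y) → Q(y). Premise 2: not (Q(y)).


Modus tollens: from (P → Q) and ¬Q, infer ¬P.
Q = 'Q(y)' is denied; since P → Q, P must also fail.

Not (R(y)).


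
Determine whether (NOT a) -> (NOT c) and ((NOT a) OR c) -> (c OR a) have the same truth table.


Compare truth tables:
a | c | φ | ψ
-------------
F | F | T | F
T | F | T | T
F | T | F | T
T | T | T | T
They differ at row 1 (a=F, c=F): φ=T but ψ=F.

No, they are not logically equivalent.


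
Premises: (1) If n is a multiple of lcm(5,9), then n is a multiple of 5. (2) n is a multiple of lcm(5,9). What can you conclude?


Modus ponens: from (P → Q) and P, infer Q.
P = 'n is a multiple of lcm(5,9)' is asserted, and P → Q holds, so Q follows.

n is a multiple of 5.


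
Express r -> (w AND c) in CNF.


Step 1: Rewrite r → (w ∧ c) as ¬r ∨ (w ∧ c).
Step 2: Distribute ∨ over ∧.

((NOT r) OR w) AND ((NOT r) OR c)


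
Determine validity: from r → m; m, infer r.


This is affirming the consequent (fallacy). There exist truth assignments where the premises are all true but the conclusion is false.

Invalid.


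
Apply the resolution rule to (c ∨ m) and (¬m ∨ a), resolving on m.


The clauses contain complementary literals m and ¬m.
Resolution eliminates this pair and disjoins the remaining literals (merging duplicates).

(c ∨ a)


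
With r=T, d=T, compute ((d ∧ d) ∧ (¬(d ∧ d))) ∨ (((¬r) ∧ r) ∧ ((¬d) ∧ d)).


Substitute r=T, d=T:
d ∧ d = T ∧ T = T
d ∧ d = T ∧ T = T
¬(d ∧ d) = F
(d ∧ d) ∧ (¬(d ∧ d)) = T ∧ F = F
¬r = F
(¬r) ∧ r = F ∧ T = F
¬d = F
(¬d) ∧ d = F ∧ T = F
((¬r) ∧ r) ∧ ((¬d) ∧ d) = F ∧ F = F
((d ∧ d) ∧ (¬(d ∧ d))) ∨ (((¬r) ∧ r) ∧ ((¬d) ∧ d)) = F ∨ F = F

F


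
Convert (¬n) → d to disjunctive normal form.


Step 1: Rewrite (¬n) → d as ¬(¬n) ∨ d.
Step 2: Eliminate any double negations (¬¬X = X).

n ∨ d


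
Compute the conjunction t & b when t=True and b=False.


Conjunction is true only when both operands are true.
Substitute: t=True, b=False.
True & False evaluates to False.

False


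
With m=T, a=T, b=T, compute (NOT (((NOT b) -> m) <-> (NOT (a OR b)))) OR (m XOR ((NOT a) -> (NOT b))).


Substitute m=T, a=T, b=T:
… (earlier sub-steps elided)
(NOT b) -> m = F -> T = T
a OR b = T OR T = T
NOT (a OR b) = F
((NOT b) -> m) <-> (NOT (a OR b)) = T <-> F = F
NOT (((NOT b) -> m) <-> (NOT (a OR b))) = T
NOT a = F
NOT b = F
(NOT a) -> (NOT b) = F -> F = T
m XOR ((NOT a) -> (NOT b)) = T XOR T = F
(NOT (((NOT b) -> m) <-> (NOT (a OR b)))) OR (m XOR ((NOT a) -> (NOT b))) = T OR F = T

T


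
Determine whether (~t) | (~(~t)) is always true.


Build the truth table over {t}:
t | φ
-----
False | True
True | True
Every row evaluates to true.

Yes, it is a tautology.


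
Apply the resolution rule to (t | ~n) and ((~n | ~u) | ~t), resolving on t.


The clauses contain complementary literals t and ~t.
Resolution eliminates this pair and disjoins the remaining literals (merging duplicates).

(~n | ~u)


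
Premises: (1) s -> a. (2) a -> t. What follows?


Hypothetical syllogism: from (P → Q) and (Q → R), infer (P → R).
Chain the two implications through the shared middle term 'a'.

s -> t


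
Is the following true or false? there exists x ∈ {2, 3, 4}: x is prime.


Evaluate the predicate on each element: 2:T, 3:T, 4:F.
Witness x = 2 satisfies the predicate.

T


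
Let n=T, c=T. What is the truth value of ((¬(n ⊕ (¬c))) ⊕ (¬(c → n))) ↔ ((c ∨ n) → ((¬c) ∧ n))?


Substitute n=T, c=T:
… (earlier sub-steps elided)
n ⊕ (¬c) = T ⊕ F = T
¬(n ⊕ (¬c)) = F
c → n = T → T = T
¬(c → n) = F
(¬(n ⊕ (¬c))) ⊕ (¬(c → n)) = F ⊕ F = F
c ∨ n = T ∨ T = T
¬c = F
(¬c) ∧ n = F ∧ T = F
(c ∨ n) → ((¬c) ∧ n) = T → F = F
((¬(n ⊕ (¬c))) ⊕ (¬(c → n))) ↔ ((c ∨ n) → ((¬c) ∧ n)) = F ↔ F = T

T


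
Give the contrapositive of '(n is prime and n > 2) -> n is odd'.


The contrapositive of (P → Q) is (¬Q → ¬P); it is logically equivalent to the original.
Here P = '(n is prime and n > 2)' and Q = 'n is odd'.

If not (n is odd), then not ((n is prime and n > 2)).


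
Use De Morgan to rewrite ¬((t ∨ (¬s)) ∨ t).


De Morgan: the negation of a disjunction is the conjunction of the negations.
Distribute ¬ across ∨, flipping it to ∧, and negate each literal.

((¬t) ∧ s) ∧ (¬t)


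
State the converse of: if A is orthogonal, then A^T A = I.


The converse of (P → Q) is (Q → P). It is not in general equivalent to the original.
Here P = 'A is orthogonal' and Q = 'A^T A = I'.

If A^T A = I, then A is orthogonal.


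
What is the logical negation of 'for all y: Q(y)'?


¬(for all x: φ) = there exists x: ¬φ, and ¬(there exists x: φ) = for all x: ¬φ.
Apply to the universal statement.

there exists y: NOT(Q(y))


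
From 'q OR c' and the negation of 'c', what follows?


Disjunctive syllogism: from (P ∨ Q) and ¬P, infer Q.
One disjunct, 'c', is ruled out; the other must hold.

q


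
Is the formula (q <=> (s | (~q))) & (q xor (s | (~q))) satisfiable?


Check all 4 assignments over {q, s}:
q | s | φ
---------
False | False | False
True | False | False
False | True | False
True | True | False
No assignment makes the formula true.

Unsatisfiable.


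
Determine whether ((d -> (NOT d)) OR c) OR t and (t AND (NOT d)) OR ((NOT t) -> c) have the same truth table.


Compare truth tables:
c | d | t | φ | ψ
-----------------
F | F | F | T | F
T | F | F | T | T
F | T | F | F | F
T | T | F | T | T
F | F | T | T | T
T | F | T | T | T
F | T | T | T | T
T | T | T | T | T
They differ at row 1 (c=F, d=F, t=F): φ=T but ψ=F.

No, they are not logically equivalent.


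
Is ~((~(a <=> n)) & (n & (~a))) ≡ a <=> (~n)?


Compare truth tables:
a | n | φ | ψ
-------------
False | False | True | False
True | False | True | True
False | True | False | True
True | True | True | False
They differ at row 1 (a=False, n=False): φ=True but ψ=False.

No, they are not logically equivalent.


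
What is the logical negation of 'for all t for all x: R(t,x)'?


Negation flips each quantifier (∀↔∃) and negates the inner predicate.
¬(for all t for all x: φ) = there exists t there exists x: ¬φ.

there exists t there exists x: NOT(R(t,x))


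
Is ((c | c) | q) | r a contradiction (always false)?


Truth table over {c, q, r}:
c | q | r | φ
-------------
False | False | False | False
True | False | False | True
False | True | False | True
True | True | False | True
False | False | True | True
True | False | True | True
False | True | True | True
True | True | True | True
Satisfying assignment at row 2: c=True, q=False, r=False gives True.

No, it is not a contradiction.


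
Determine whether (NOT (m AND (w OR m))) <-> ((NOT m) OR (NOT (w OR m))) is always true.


Build the truth table over {m, w}:
m | w | φ
---------
F | F | T
T | F | T
F | T | T
T | T | T
Every row evaluates to true.

Yes, it is a tautology.


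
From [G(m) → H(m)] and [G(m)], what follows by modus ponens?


Modus ponens: from (P → Q) and P, infer Q.
P = 'G(m)' is asserted, and P → Q holds, so Q follows.

H(m).


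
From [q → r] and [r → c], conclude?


Hypothetical syllogism: from (P → Q) and (Q → R), infer (P → R).
Chain the two implications through the shared middle term 'r'.

q → c


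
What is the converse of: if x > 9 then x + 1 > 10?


The converse of (P → Q) is (Q → P). It is not in general equivalent to the original.
Here P = 'x > 9' and Q = 'x + 1 > 10'.

If x + 1 > 10, then x > 9.


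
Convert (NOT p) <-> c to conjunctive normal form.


Step 1: Rewrite (¬p) ↔ c as ((¬p) → c) ∧ (c → (¬p)).
Step 2: Rewrite each implication as a disjunction.
Step 3: Eliminate any double negations (¬¬X = X).

(p OR c) AND ((NOT c) OR (NOT p))


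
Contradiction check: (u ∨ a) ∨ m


Truth table over {a, m, u}:
a | m | u | φ
-------------
F | F | F | F
T | F | F | T
F | T | F | T
T | T | F | T
F | F | T | T
T | F | T | T
F | T | T | T
T | T | T | T
Satisfying assignment at row 2: a=T, m=F, u=F gives T.

No, it is not a contradiction.


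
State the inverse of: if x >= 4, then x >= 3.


The inverse of (P → Q) is (¬P → ¬Q). It is equivalent to the converse, not to the original.
Here P = 'x >= 4' and Q = 'x >= 3'.

If not (x >= 4), then not (x >= 3).


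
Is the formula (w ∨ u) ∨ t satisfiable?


Search for a satisfying assignment over {t, u, w}.
Try t=T, u=F, w=F: the formula evaluates to T.
A satisfying assignment exists.

Satisfiable.


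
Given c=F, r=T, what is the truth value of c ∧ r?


Conjunction is true only when both operands are true.
Substitute: c=F, r=T.
F ∧ T evaluates to F.

F


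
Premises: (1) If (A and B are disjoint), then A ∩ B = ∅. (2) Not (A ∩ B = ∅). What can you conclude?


Modus tollens: from (P → Q) and ¬Q, infer ¬P.
Q = 'A ∩ B = ∅' is denied; since P → Q, P must also fail.

Not ((A and B are disjoint)).


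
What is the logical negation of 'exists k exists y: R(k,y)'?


Negation flips each quantifier (∀↔∃) and negates the inner predicate.
¬(exists k exists y: φ) = forall k forall y: ¬φ.

forall k forall y: ~(R(k,y))


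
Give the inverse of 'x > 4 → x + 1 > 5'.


The inverse of (P → Q) is (¬P → ¬Q). It is equivalent to the converse, not to the original.
Here P = 'x > 4' and Q = 'x + 1 > 5'.

If not (x > 4), then not (x + 1 > 5).


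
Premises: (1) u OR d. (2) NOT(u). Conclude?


Disjunctive syllogism: from (P ∨ Q) and ¬P, infer Q.
One disjunct, 'u', is ruled out; the other must hold.

d


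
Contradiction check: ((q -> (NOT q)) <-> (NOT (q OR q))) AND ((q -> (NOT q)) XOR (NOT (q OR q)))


Truth table over {q}:
q | φ
-----
F | F
T | F
Every row is false.

Yes, it is a contradiction.


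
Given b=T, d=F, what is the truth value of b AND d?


Conjunction is true only when both operands are true.
Substitute: b=T, d=F.
T AND F evaluates to F.

F


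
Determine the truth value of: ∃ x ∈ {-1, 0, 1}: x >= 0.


Evaluate the predicate on each element: -1:F, 0:T, 1:T.
Witness x = 0 satisfies the predicate.

T


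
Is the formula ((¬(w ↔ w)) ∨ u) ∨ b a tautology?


Build the truth table over {b, u, w}:
b | u | w | φ
-------------
F | F | F | F
T | F | F | T
F | T | F | T
T | T | F | T
F | F | T | F
T | F | T | T
F | T | T | T
T | T | T | T
Counterexample at row 1: with b=F, u=F, w=F, the formula is F.

No, it is not a tautology.


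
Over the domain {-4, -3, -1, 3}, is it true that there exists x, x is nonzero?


Evaluate the predicate on each element: -4:T, -3:T, -1:T, 3:T.
Witness x = -4 satisfies the predicate.

T


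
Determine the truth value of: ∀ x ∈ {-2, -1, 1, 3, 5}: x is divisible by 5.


Evaluate the predicate on each element: -2:F, -1:F, 1:F, 3:F, 5:T.
Counterexample x = -2 fails the predicate.

F


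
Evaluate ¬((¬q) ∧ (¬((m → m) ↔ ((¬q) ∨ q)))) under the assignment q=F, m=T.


Substitute q=F, m=T:
¬q = T
m → m = T → T = T
¬q = T
(¬q) ∨ q = T ∨ F = T
(m → m) ↔ ((¬q) ∨ q) = T ↔ T = T
¬((m → m) ↔ ((¬q) ∨ q)) = F
(¬q) ∧ (¬((m → m) ↔ ((¬q) ∨ q))) = T ∧ F = F
¬((¬q) ∧ (¬((m → m) ↔ ((¬q) ∨ q)))) = T

T


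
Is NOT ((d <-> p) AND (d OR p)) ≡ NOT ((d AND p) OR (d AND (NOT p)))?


Compare truth tables:
d | p | φ | ψ
-------------
F | F | T | T
T | F | T | F
F | T | T | T
T | T | F | F
They differ at row 2 (d=T, p=F): φ=T but ψ=F.

No, they are not logically equivalent.


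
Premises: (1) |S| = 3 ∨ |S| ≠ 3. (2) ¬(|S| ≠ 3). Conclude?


Disjunctive syllogism: from (P ∨ Q) and ¬P, infer Q.
One disjunct, '|S| ≠ 3', is ruled out; the other must hold.

|S| = 3


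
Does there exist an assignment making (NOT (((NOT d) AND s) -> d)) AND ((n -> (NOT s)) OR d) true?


Search for a satisfying assignment over {d, n, s}.
Try d=F, n=F, s=T: the formula evaluates to T.
A satisfying assignment exists.

Satisfiable.


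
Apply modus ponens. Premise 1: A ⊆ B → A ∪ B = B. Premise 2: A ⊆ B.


Modus ponens: from (P → Q) and P, infer Q.
P = 'A ⊆ B' is asserted, and P → Q holds, so Q follows.

A ∪ B = B.


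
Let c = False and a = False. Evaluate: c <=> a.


Biconditional is true when both operands have the same truth value.
Substitute: c=False, a=False.
False <=> False evaluates to True.

True


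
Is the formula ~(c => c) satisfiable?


Check all 2 assignments over {c}:
c | φ
-----
False | False
True | False
No assignment makes the formula true.

Unsatisfiable.


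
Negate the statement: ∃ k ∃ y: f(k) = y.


Negation flips each quantifier (∀↔∃) and negates the inner predicate.
¬(∃ k ∃ y: φ) = ∀ k ∀ y: ¬φ.

∀ k ∀ y: ¬(f(k) = y)


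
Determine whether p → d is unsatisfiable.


Truth table over {d, p}:
d | p | φ
---------
F | F | T
T | F | T
F | T | F
T | T | T
Satisfying assignment at row 1: d=F, p=F gives T.

No, it is not a contradiction.


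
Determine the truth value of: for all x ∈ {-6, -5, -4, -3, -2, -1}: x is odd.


Evaluate the predicate on each element: -6:F, -5:T, -4:F, -3:T, -2:F, -1:T.
Counterexample x = -6 fails the predicate.

F


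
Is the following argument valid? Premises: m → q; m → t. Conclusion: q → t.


This is (no valid rule). There exist truth assignments where the premises are all true but the conclusion is false.

Invalid.


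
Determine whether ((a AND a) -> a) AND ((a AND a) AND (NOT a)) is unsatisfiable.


Truth table over {a}:
a | φ
-----
F | F
T | F
Every row is false.

Yes, it is a contradiction.


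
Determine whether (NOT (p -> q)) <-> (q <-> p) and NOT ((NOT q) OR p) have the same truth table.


Compare truth tables:
p | q | φ | ψ
-------------
F | F | F | F
T | F | F | F
F | T | T | T
T | T | F | F
The columns φ and ψ agree on every row.

Yes, they are logically equivalent.


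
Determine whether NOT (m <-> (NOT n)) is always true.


Build the truth table over {m, n}:
m | n | φ
---------
F | F | T
T | F | F
F | T | F
T | T | T
Counterexample at row 2: with m=T, n=F, the formula is F.

No, it is not a tautology.


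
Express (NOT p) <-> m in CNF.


Step 1: Rewrite (¬p) ↔ m as ((¬p) → m) ∧ (m → (¬p)).
Step 2: Rewrite each implication as a disjunction.
Step 3: Eliminate any double negations (¬¬X = X).

(p OR m) AND ((NOT m) OR (NOT p))


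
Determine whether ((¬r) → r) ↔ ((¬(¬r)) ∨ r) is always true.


Build the truth table over {r}:
r | φ
-----
F | T
T | T
Every row evaluates to true.

Yes, it is a tautology.


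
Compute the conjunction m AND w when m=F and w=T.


Conjunction is true only when both operands are true.
Substitute: m=F, w=T.
F AND T evaluates to F.

F


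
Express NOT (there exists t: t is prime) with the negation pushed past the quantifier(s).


¬(for all x: φ) = there exists x: ¬φ, and ¬(there exists x: φ) = for all x: ¬φ.
Apply to the existential statement.

for all t: NOT(t is prime)


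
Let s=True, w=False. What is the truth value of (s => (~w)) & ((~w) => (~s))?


Substitute s=True, w=False:
~w = True
s => (~w) = True => True = True
~w = True
~s = False
(~w) => (~s) = True => False = False
(s => (~w)) & ((~w) => (~s)) = True & False = False

False


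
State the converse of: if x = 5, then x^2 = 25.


The converse of (P → Q) is (Q → P). It is not in general equivalent to the original.
Here P = 'x = 5' and Q = 'x^2 = 25'.

If x^2 = 25, then x = 5.


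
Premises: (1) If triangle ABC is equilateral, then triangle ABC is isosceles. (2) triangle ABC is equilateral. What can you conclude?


Modus ponens: from (P → Q) and P, infer Q.
P = 'triangle ABC is equilateral' is asserted, and P → Q holds, so Q follows.

triangle ABC is isosceles.


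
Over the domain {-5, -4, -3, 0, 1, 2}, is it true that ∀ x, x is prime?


Evaluate the predicate on each element: -5:F, -4:F, -3:F, 0:F, 1:F, 2:T.
Counterexample x = -5 fails the predicate.

F


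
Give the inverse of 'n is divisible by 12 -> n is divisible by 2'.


The inverse of (P → Q) is (¬P → ¬Q). It is equivalent to the converse, not to the original.
Here P = 'n is divisible by 12' and Q = 'n is divisible by 2'.

If not (n is divisible by 12), then not (n is divisible by 2).


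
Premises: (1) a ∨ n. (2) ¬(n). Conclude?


Disjunctive syllogism: from (P ∨ Q) and ¬P, infer Q.
One disjunct, 'n', is ruled out; the other must hold.

a


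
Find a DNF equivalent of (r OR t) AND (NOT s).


Step 1: Distribute ∧ over ∨: (r ∨ t) ∧ (¬s) = (r ∧ (¬s)) ∨ (t ∧ (¬s)).

(r AND (NOT s)) OR (t AND (NOT s))


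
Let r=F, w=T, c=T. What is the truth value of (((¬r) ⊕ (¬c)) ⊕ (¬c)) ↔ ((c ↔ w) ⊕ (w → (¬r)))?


Substitute r=F, w=T, c=T:
¬r = T
¬c = F
(¬r) ⊕ (¬c) = T ⊕ F = T
¬c = F
((¬r) ⊕ (¬c)) ⊕ (¬c) = T ⊕ F = T
c ↔ w = T ↔ T = T
¬r = T
w → (¬r) = T → T = T
(c ↔ w) ⊕ (w → (¬r)) = T ⊕ T = F
(((¬r) ⊕ (¬c)) ⊕ (¬c)) ↔ ((c ↔ w) ⊕ (w → (¬r))) = T ↔ F = F

F


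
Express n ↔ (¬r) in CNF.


Step 1: Rewrite n ↔ (¬r) as (n → (¬r)) ∧ ((¬r) → n).
Step 2: Rewrite each implication as a disjunction.
Step 3: Eliminate any double negations (¬¬X = X).

((¬n) ∨ (¬r)) ∧ (r ∨ n)


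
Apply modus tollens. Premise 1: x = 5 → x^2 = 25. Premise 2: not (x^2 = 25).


Modus tollens: from (P → Q) and ¬Q, infer ¬P.
Q = 'x^2 = 25' is denied; since P → Q, P must also fail.

Not (x = 5).


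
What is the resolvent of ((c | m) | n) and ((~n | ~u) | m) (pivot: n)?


The clauses contain complementary literals n and ~n.
Resolution eliminates this pair and disjoins the remaining literals (merging duplicates).

((m | c) | ~u)


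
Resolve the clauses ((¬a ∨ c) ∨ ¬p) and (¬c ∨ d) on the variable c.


The clauses contain complementary literals c and ¬c.
Resolution eliminates this pair and disjoins the remaining literals (merging duplicates).

((¬a ∨ ¬p) ∨ d)


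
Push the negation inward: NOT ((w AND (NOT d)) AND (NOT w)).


De Morgan: the negation of a conjunction is the disjunction of the negations.
Distribute NOT across AND, flipping it to OR, and negate each literal.

((NOT w) OR d) OR w


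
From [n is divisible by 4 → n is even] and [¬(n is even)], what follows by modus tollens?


Modus tollens: from (P → Q) and ¬Q, infer ¬P.
Q = 'n is even' is denied; since P → Q, P must also fail.

Not (n is divisible by 4).


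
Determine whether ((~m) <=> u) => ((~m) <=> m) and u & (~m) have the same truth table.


Compare truth tables:
m | u | φ | ψ
-------------
False | False | True | False
True | False | False | False
False | True | False | True
True | True | True | False
They differ at row 1 (m=False, u=False): φ=True but ψ=False.

No, they are not logically equivalent.


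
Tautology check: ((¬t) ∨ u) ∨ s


Build the truth table over {s, t, u}:
s | t | u | φ
-------------
F | F | F | T
T | F | F | T
F | T | F | F
T | T | F | T
F | F | T | T
T | F | T | T
F | T | T | T
T | T | T | T
Counterexample at row 3: with s=F, t=T, u=F, the formula is F.

No, it is not a tautology.


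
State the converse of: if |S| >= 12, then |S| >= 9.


The converse of (P → Q) is (Q → P). It is not in general equivalent to the original.
Here P = '|S| >= 12' and Q = '|S| >= 9'.

If |S| >= 9, then |S| >= 12.


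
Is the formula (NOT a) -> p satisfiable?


Search for a satisfying assignment over {a, p}.
Try a=T, p=F: the formula evaluates to T.
A satisfying assignment exists.

Satisfiable.


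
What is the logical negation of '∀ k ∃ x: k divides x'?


Negation flips each quantifier (∀↔∃) and negates the inner predicate.
¬(∀ k ∃ x: φ) = ∃ k ∀ x: ¬φ.

∃ k ∀ x: ¬(k divides x)


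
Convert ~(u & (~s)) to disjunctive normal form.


Step 1: Apply De Morgan: ¬(u ∧ (¬s)) = ¬u ∨ ¬(¬s).
Step 2: Eliminate any double negations (¬¬X = X).

(~u) | s
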